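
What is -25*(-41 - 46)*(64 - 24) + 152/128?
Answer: 1392019/16 ≈ 87001.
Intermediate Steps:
-25*(-41 - 46)*(64 - 24) + 152/128 = -(-2175)*40 + 152*(1/128) = -25*(-3480) + 19/16 = 87000 + 19/16 = 1392019/16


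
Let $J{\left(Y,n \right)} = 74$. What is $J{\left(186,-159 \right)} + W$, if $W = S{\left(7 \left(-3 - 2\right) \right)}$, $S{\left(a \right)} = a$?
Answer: $39$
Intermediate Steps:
$W = -35$ ($W = 7 \left(-3 - 2\right) = 7 \left(-5\right) = -35$)
$J{\left(186,-159 \right)} + W = 74 - 35 = 39$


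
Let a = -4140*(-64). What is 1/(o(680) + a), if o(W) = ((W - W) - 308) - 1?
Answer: 1/264651 ≈ 3.7786e-6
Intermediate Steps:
a = 264960
o(W) = -309 (o(W) = (0 - 308) - 1 = -308 - 1 = -309)
1/(o(680) + a) = 1/(-309 + 264960) = 1/264651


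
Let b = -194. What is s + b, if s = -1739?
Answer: -1933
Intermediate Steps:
s + b = -1739 - 194 = -1933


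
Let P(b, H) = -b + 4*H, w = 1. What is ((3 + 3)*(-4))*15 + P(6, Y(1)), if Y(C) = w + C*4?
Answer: -346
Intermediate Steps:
Y(C) = 1 + 4*C (Y(C) = 1 + C*4 = 1 + 4*C)
((3 + 3)*(-4))*15 + P(6, Y(1)) = ((3 + 3)*(-4))*15 + (-1*6 + 4*(1 + 4*1)) = (6*(-4))*15 + (-6 + 4*(1 + 4)) = -24*15 + (-6 + 4*5) = -360 + (-6 + 20) = -360 + 14 = -346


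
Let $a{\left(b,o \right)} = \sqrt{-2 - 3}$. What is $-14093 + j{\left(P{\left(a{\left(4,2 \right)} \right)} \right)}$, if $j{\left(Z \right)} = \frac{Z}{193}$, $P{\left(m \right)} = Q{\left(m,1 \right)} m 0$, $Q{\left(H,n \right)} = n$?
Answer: $-14093$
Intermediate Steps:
$a{\left(b,o \right)} = i \sqrt{5}$ ($a{\left(b,o \right)} = \sqrt{-5} = i \sqrt{5}$)
$P{\left(m \right)} = 0$ ($P{\left(m \right)} = 1 m 0 = m 0 = 0$)
$j{\left(Z \right)} = \frac{Z}{193}$ ($j{\left(Z \right)} = Z \frac{1}{193} = \frac{Z}{193}$)
$-14093 + j{\left(P{\left(a{\left(4,2 \right)} \right)} \right)} = -14093 + \frac{1}{193} \cdot 0 = -14093 + 0 = -14093$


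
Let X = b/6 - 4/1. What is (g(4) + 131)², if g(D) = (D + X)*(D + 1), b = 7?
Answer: 674041/36 ≈ 18723.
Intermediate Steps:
X = -17/6 (X = 7/6 - 4/1 = 7*(⅙) - 4*1 = 7/6 - 4 = -17/6 ≈ -2.8333)
g(D) = (1 + D)*(-17/6 + D) (g(D) = (D - 17/6)*(D + 1) = (-17/6 + D)*(1 + D) = (1 + D)*(-17/6 + D))
(g(4) + 131)² = ((-17/6 + 4² - 11/6*4) + 131)² = ((-17/6 + 16 - 22/3) + 131)² = (35/6 + 131)² = (821/6)² = 674041/36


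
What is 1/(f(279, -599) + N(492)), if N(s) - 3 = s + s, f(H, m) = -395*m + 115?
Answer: 1/237707 ≈ 4.2069e-6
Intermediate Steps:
f(H, m) = 115 - 395*m
N(s) = 3 + 2*s (N(s) = 3 + (s + s) = 3 + 2*s)
1/(f(279, -599) + N(492)) = 1/((115 - 395*(-599)) + (3 + 2*492)) = 1/((115 + 236605) + (3 + 984)) = 1/(236720 + 987) = 1/237707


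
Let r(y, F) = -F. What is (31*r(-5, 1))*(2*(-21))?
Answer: 1302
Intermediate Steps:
(31*r(-5, 1))*(2*(-21)) = (31*(-1*1))*(2*(-21)) = (31*(-1))*(-42) = -31*(-42) = 1302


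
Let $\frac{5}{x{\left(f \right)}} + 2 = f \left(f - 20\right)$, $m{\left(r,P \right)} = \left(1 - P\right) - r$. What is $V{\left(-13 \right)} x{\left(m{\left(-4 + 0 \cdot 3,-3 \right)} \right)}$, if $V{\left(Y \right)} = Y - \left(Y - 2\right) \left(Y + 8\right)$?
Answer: $\frac{220}{49} \approx 4.4898$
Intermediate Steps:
$V{\left(Y \right)} = Y - \left(-2 + Y\right) \left(8 + Y\right)$
$m{\left(r,P \right)} = 1 - P - r$
$x{\left(f \right)} = \frac{5}{-2 + f \left(-20 + f\right)}$ ($x{\left(f \right)} = \frac{5}{-2 + f \left(f - 20\right)} = \frac{5}{-2 + f \left(-20 + f\right)}$)
$V{\left(-13 \right)} x{\left(m{\left(-4 + 0 \cdot 3,-3 \right)} \right)} = \left(16 - \left(-13\right)^{2} - -65\right) \frac{5}{-2 + \left(1 - -3 - \left(-4 + 0 \cdot 3\right)\right)^{2} - 20 \left(1 - -3 - \left(-4 + 0 \cdot 3\right)\right)} = \left(16 - 169 + 65\right) \frac{5}{-2 + \left(1 + 3 - \left(-4 + 0\right)\right)^{2} - 20 \left(1 + 3 - \left(-4 + 0\right)\right)} = \left(16 - 169 + 65\right) \frac{5}{-2 + \left(1 + 3 - -4\right)^{2} - 20 \left(1 + 3 - -4\right)} = - 88 \frac{5}{-2 + \left(1 + 3 + 4\right)^{2} - 20 \left(1 + 3 + 4\right)} = - 88 \frac{5}{-2 + 8^{2} - 160} = - 88 \frac{5}{-2 + 64 - 160} = - 88 \frac{5}{-98} = - 88 \cdot 5 \left(- \frac{1}{98}\right) = \left(-88\right) \left(- \frac{5}{98}\right) = \frac{220}{49}$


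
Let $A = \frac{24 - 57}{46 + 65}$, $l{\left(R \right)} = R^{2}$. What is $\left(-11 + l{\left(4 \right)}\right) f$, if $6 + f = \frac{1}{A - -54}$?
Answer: $- \frac{59425}{1987} \approx -29.907$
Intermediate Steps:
$A = - \frac{11}{37}$ ($A = - \frac{33}{111} = \left(-33\right) \frac{1}{111} = - \frac{11}{37} \approx -0.2973$)
$f = - \frac{11885}{1987}$ ($f = -6 + \frac{1}{- \frac{11}{37} - -54} = -6 + \frac{1}{- \frac{11}{37} + 54} = -6 + \frac{1}{\frac{1987}{37}} = -6 + \frac{37}{1987} = - \frac{11885}{1987} \approx -5.9814$)
$\left(-11 + l{\left(4 \right)}\right) f = \left(-11 + 4^{2}\right) \left(- \frac{11885}{1987}\right) = \left(-11 + 16\right) \left(- \frac{11885}{1987}\right) = 5 \left(- \frac{11885}{1987}\right) = - \frac{59425}{1987}$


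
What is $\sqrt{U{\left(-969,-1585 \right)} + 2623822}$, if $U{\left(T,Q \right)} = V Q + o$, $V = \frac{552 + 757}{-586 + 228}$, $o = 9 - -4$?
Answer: $\frac{3 \sqrt{37447106090}}{358} \approx 1621.6$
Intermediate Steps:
$o = 13$ ($o = 9 + 4 = 13$)
$V = - \frac{1309}{358}$ ($V = \frac{1309}{-358} = 1309 \left(- \frac{1}{358}\right) = - \frac{1309}{358} \approx -3.6564$)
$U{\left(T,Q \right)} = 13 - \frac{1309 Q}{358}$ ($U{\left(T,Q \right)} = - \frac{1309 Q}{358} + 13 = 13 - \frac{1309 Q}{358}$)
$\sqrt{U{\left(-969,-1585 \right)} + 2623822} = \sqrt{\left(13 - - \frac{2074765}{358}\right) + 2623822} = \sqrt{\left(13 + \frac{2074765}{358}\right) + 2623822} = \sqrt{\frac{2079419}{358} + 2623822} = \sqrt{\frac{941407695}{358}} = \frac{3 \sqrt{37447106090}}{358}$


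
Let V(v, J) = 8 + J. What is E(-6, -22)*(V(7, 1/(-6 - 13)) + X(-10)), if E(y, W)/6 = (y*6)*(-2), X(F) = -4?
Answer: 32400/19 ≈ 1705.3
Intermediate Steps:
E(y, W) = -72*y (E(y, W) = 6*((y*6)*(-2)) = 6*((6*y)*(-2)) = 6*(-12*y) = -72*y)
E(-6, -22)*(V(7, 1/(-6 - 13)) + X(-10)) = (-72*(-6))*((8 + 1/(-6 - 13)) - 4) = 432*((8 + 1/(-19)) - 4) = 432*((8 - 1/19) - 4) = 432*(151/19 - 4) = 432*(75/19) = 32400/19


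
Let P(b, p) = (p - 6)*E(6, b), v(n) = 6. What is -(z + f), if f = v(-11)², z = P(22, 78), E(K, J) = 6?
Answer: -468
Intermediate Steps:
P(b, p) = -36 + 6*p (P(b, p) = (p - 6)*6 = (-6 + p)*6 = -36 + 6*p)
z = 432 (z = -36 + 6*78 = -36 + 468 = 432)
f = 36 (f = 6² = 36)
-(z + f) = -(432 + 36) = -1*468 = -468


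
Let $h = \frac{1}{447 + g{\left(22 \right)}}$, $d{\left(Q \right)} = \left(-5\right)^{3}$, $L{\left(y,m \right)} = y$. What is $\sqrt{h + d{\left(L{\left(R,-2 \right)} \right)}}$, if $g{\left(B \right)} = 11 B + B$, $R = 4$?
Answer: $\frac{i \sqrt{7021046}}{237} \approx 11.18 i$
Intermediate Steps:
$d{\left(Q \right)} = -125$
$g{\left(B \right)} = 12 B$
$h = \frac{1}{711}$ ($h = \frac{1}{447 + 12 \cdot 22} = \frac{1}{447 + 264} = \frac{1}{711} \approx 0.0014065$)
$\sqrt{h + d{\left(L{\left(R,-2 \right)} \right)}} = \sqrt{\frac{1}{711} - 125} = \sqrt{- \frac{88874}{711}} = \frac{i \sqrt{7021046}}{237}$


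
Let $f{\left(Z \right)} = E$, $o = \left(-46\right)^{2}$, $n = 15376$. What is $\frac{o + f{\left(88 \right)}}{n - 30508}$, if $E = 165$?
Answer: $- \frac{2281}{15132} \approx -0.15074$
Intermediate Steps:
$o = 2116$
$f{\left(Z \right)} = 165$
$\frac{o + f{\left(88 \right)}}{n - 30508} = \frac{2116 + 165}{15376 - 30508} = \frac{2281}{-15132} = 2281 \left(- \frac{1}{15132}\right) = - \frac{2281}{15132}$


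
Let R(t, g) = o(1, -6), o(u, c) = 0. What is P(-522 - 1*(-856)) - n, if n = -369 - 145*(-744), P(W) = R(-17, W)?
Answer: -107511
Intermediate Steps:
R(t, g) = 0
P(W) = 0
n = 107511 (n = -369 + 107880 = 107511)
P(-522 - 1*(-856)) - n = 0 - 1*107511 = 0 - 107511 = -107511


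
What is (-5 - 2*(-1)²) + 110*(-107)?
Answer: -11777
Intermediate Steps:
(-5 - 2*(-1)²) + 110*(-107) = (-5 - 2*1) - 11770 = (-5 - 2) - 11770 = -7 - 11770 = -11777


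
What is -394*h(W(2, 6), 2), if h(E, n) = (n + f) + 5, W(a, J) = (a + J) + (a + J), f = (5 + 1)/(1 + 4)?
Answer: -16154/5 ≈ -3230.8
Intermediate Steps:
f = 6/5 ≈ 1.2000
W(a, J) = 2*J + 2*a (W(a, J) = (J + a) + (J + a) = 2*J + 2*a)
h(E, n) = 31/5 + n (h(E, n) = (n + 6/5) + 5 = (6/5 + n) + 5 = 31/5 + n)
-394*h(W(2, 6), 2) = -394*(31/5 + 2) = -394*41/5 = -16154/5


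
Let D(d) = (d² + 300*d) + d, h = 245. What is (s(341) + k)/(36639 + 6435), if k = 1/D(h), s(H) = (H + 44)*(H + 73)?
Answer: 21321600301/5762008980 ≈ 3.7004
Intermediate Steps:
D(d) = d² + 301*d
s(H) = (44 + H)*(73 + H)
k = 1/133770 (k = 1/(245*(301 + 245)) = 1/(245*546) = 1/133770 ≈ 7.4755e-6)
(s(341) + k)/(36639 + 6435) = ((3212 + 341² + 117*341) + 1/133770)/(36639 + 6435) = ((3212 + 116281 + 39897) + 1/133770)/43074 = (159390 + 1/133770)*(1/43074) = (21321600301/133770)*(1/43074) = 21321600301/5762008980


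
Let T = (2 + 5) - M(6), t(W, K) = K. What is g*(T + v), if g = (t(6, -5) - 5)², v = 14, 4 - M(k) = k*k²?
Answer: 23300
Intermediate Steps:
M(k) = 4 - k³ (M(k) = 4 - k*k² = 4 - k³)
T = 219 (T = (2 + 5) - (4 - 1*6³) = 7 - (4 - 1*216) = 7 - (4 - 216) = 7 - 1*(-212) = 7 + 212 = 219)
g = 100 (g = (-5 - 5)² = (-10)² = 100)
g*(T + v) = 100*(219 + 14) = 100*233 = 23300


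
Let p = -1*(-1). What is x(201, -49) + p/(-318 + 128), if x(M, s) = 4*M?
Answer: 152759/190 ≈ 804.00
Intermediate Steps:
p = 1
x(201, -49) + p/(-318 + 128) = 4*201 + 1/(-318 + 128) = 804 + 1/(-190) = 804 + 1*(-1/190) = 804 - 1/190 = 152759/190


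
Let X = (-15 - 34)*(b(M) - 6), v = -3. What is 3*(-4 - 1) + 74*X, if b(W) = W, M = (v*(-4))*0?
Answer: 21741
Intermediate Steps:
M = 0 (M = -3*(-4)*0 = 12*0 = 0)
X = 294 (X = (-15 - 34)*(0 - 6) = -49*(-6) = 294)
3*(-4 - 1) + 74*X = 3*(-4 - 1) + 74*294 = 3*(-5) + 21756 = -15 + 21756 = 21741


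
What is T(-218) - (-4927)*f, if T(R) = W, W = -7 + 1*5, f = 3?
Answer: 14779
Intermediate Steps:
W = -2 (W = -7 + 5 = -2)
T(R) = -2
T(-218) - (-4927)*f = -2 - (-4927)*3 = -2 - 1*(-14781) = -2 + 14781 = 14779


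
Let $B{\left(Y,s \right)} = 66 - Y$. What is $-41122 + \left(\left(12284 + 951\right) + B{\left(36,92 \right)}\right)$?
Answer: $-27857$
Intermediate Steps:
$-41122 + \left(\left(12284 + 951\right) + B{\left(36,92 \right)}\right) = -41122 + \left(\left(12284 + 951\right) + \left(66 - 36\right)\right) = -41122 + \left(13235 + \left(66 - 36\right)\right) = -41122 + \left(13235 + 30\right) = -41122 + 13265 = -27857$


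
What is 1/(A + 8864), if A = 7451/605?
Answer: 605/5370171 ≈ 0.00011266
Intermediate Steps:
A = 7451/605 (A = 7451*(1/605) = 7451/605 ≈ 12.316)
1/(A + 8864) = 1/(7451/605 + 8864) = 1/(5370171/605) = 605/5370171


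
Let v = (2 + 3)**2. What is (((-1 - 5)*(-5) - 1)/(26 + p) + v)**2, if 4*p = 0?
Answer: 461041/676 ≈ 682.01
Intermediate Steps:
p = 0 (p = (1/4)*0 = 0)
v = 25 (v = 5**2 = 25)
(((-1 - 5)*(-5) - 1)/(26 + p) + v)**2 = (((-1 - 5)*(-5) - 1)/(26 + 0) + 25)**2 = ((-6*(-5) - 1)/26 + 25)**2 = ((30 - 1)*(1/26) + 25)**2 = (29*(1/26) + 25)**2 = (29/26 + 25)**2 = (679/26)**2 = 461041/676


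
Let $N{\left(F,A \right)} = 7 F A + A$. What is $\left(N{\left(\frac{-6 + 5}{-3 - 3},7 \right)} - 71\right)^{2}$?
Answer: $\frac{112225}{36} \approx 3117.4$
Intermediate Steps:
$N{\left(F,A \right)} = A + 7 A F$ ($N{\left(F,A \right)} = 7 A F + A = A + 7 A F$)
$\left(N{\left(\frac{-6 + 5}{-3 - 3},7 \right)} - 71\right)^{2} = \left(7 \left(1 + 7 \frac{-6 + 5}{-3 - 3}\right) - 71\right)^{2} = \left(7 \left(1 + 7 \left(- \frac{1}{-6}\right)\right) - 71\right)^{2} = \left(7 \left(1 + 7 \left(\left(-1\right) \left(- \frac{1}{6}\right)\right)\right) - 71\right)^{2} = \left(7 \left(1 + 7 \cdot \frac{1}{6}\right) - 71\right)^{2} = \left(7 \left(1 + \frac{7}{6}\right) - 71\right)^{2} = \left(7 \cdot \frac{13}{6} - 71\right)^{2} = \left(\frac{91}{6} - 71\right)^{2} = \left(- \frac{335}{6}\right)^{2} = \frac{112225}{36}$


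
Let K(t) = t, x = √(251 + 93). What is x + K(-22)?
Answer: -22 + 2*√86 ≈ -3.4528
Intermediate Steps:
x = 2*√86 (x = √344 = 2*√86 ≈ 18.547)
x + K(-22) = 2*√86 - 22 = -22 + 2*√86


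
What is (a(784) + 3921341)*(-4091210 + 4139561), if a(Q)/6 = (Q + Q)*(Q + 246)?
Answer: 658133552931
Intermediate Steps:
a(Q) = 12*Q*(246 + Q) (a(Q) = 6*((Q + Q)*(Q + 246)) = 6*((2*Q)*(246 + Q)) = 6*(2*Q*(246 + Q)) = 12*Q*(246 + Q))
(a(784) + 3921341)*(-4091210 + 4139561) = (12*784*(246 + 784) + 3921341)*(-4091210 + 4139561) = (12*784*1030 + 3921341)*48351 = (9690240 + 3921341)*48351 = 13611581*48351 = 658133552931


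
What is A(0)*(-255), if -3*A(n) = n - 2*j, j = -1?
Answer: 170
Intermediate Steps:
A(n) = -2/3 - n/3 (A(n) = -(n - 2*(-1))/3 = -(n + 2)/3 = -(2 + n)/3 = -2/3 - n/3)
A(0)*(-255) = (-2/3 - 1/3*0)*(-255) = (-2/3 + 0)*(-255) = -2/3*(-255) = 170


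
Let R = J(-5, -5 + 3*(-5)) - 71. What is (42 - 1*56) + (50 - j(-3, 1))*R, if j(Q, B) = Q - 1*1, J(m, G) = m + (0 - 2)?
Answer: -4226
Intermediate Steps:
J(m, G) = -2 + m (J(m, G) = m - 2 = -2 + m)
R = -78 (R = (-2 - 5) - 71 = -7 - 71 = -78)
j(Q, B) = -1 + Q (j(Q, B) = Q - 1 = -1 + Q)
(42 - 1*56) + (50 - j(-3, 1))*R = (42 - 1*56) + (50 - (-1 - 3))*(-78) = (42 - 56) + (50 - 1*(-4))*(-78) = -14 + (50 + 4)*(-78) = -14 + 54*(-78) = -14 - 4212 = -4226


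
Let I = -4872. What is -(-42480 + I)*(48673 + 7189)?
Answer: 2645177424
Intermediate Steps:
-(-42480 + I)*(48673 + 7189) = -(-42480 - 4872)*(48673 + 7189) = -(-47352)*55862 = -1*(-2645177424) = 2645177424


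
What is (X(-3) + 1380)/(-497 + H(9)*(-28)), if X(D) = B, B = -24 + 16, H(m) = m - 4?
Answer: -28/13 ≈ -2.1538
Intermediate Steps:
H(m) = -4 + m
B = -8
X(D) = -8
(X(-3) + 1380)/(-497 + H(9)*(-28)) = (-8 + 1380)/(-497 + (-4 + 9)*(-28)) = 1372/(-497 + 5*(-28)) = 1372/(-497 - 140) = 1372/(-637) = 1372*(-1/637) = -28/13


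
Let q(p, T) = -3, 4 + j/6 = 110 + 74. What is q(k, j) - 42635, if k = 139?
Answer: -42638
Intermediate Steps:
j = 1080 (j = -24 + 6*(110 + 74) = -24 + 6*184 = -24 + 1104 = 1080)
q(k, j) - 42635 = -3 - 42635 = -42638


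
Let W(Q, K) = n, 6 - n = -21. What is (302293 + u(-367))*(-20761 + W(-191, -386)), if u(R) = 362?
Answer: -6275248770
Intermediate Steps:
n = 27 (n = 6 - 1*(-21) = 6 + 21 = 27)
W(Q, K) = 27
(302293 + u(-367))*(-20761 + W(-191, -386)) = (302293 + 362)*(-20761 + 27) = 302655*(-20734) = -6275248770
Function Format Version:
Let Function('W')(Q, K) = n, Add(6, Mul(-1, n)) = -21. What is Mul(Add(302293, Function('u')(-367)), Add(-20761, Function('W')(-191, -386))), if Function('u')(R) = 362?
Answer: -6275248770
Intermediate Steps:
n = 27 (n = Add(6, Mul(-1, -21)) = Add(6, 21) = 27)
Function('W')(Q, K) = 27
Mul(Add(302293, Function('u')(-367)), Add(-20761, Function('W')(-191, -386))) = Mul(Add(302293, 362), Add(-20761, 27)) = Mul(302655, -20734) = -6275248770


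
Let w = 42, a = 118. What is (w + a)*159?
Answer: 25440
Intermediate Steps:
(w + a)*159 = (42 + 118)*159 = 160*159 = 25440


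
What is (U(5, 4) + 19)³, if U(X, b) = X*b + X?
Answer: 85184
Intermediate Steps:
U(X, b) = X + X*b
(U(5, 4) + 19)³ = (5*(1 + 4) + 19)³ = (5*5 + 19)³ = (25 + 19)³ = 44³ = 85184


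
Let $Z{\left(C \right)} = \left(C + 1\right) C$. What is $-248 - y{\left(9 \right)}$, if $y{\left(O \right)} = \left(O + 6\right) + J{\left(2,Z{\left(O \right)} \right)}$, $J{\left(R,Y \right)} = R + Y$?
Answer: $-355$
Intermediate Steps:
$Z{\left(C \right)} = C \left(1 + C\right)$ ($Z{\left(C \right)} = \left(1 + C\right) C = C \left(1 + C\right)$)
$y{\left(O \right)} = 8 + O + O \left(1 + O\right)$ ($y{\left(O \right)} = \left(O + 6\right) + \left(2 + O \left(1 + O\right)\right) = \left(6 + O\right) + \left(2 + O \left(1 + O\right)\right) = 8 + O + O \left(1 + O\right)$)
$-248 - y{\left(9 \right)} = -248 - \left(8 + 9 + 9 \left(1 + 9\right)\right) = -248 - \left(8 + 9 + 9 \cdot 10\right) = -248 - \left(8 + 9 + 90\right) = -248 - 107 = -355$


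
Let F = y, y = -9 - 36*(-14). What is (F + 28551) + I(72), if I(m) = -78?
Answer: 28968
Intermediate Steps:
y = 495 (y = -9 + 504 = 495)
F = 495
(F + 28551) + I(72) = (495 + 28551) - 78 = 29046 - 78 = 28968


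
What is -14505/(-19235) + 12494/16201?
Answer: 95063519/62325247 ≈ 1.5253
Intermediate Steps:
-14505/(-19235) + 12494/16201 = -14505*(-1/19235) + 12494*(1/16201) = 2901/3847 + 12494/16201 = 95063519/62325247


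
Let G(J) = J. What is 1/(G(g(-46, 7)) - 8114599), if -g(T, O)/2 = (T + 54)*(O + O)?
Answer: -1/8114823 ≈ -1.2323e-7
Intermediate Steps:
g(T, O) = -4*O*(54 + T) (g(T, O) = -2*(T + 54)*(O + O) = -2*(54 + T)*2*O = -4*O*(54 + T))
1/(G(g(-46, 7)) - 8114599) = 1/(-4*7*(54 - 46) - 8114599) = 1/(-4*7*8 - 8114599) = 1/(-224 - 8114599) = 1/(-8114823) = -1/8114823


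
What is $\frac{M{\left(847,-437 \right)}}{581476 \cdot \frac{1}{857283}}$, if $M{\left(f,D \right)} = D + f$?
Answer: $\frac{25106145}{41534} \approx 604.47$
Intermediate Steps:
$\frac{M{\left(847,-437 \right)}}{581476 \cdot \frac{1}{857283}} = \frac{-437 + 847}{581476 \cdot \frac{1}{857283}} = \frac{410}{581476 \cdot \frac{1}{857283}} = \frac{410}{\frac{83068}{122469}} = 410 \cdot \frac{122469}{83068} = \frac{25106145}{41534}$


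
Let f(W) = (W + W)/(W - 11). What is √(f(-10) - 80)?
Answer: 2*I*√8715/21 ≈ 8.8909*I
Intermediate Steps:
f(W) = 2*W/(-11 + W) (f(W) = (2*W)/(-11 + W) = 2*W/(-11 + W))
√(f(-10) - 80) = √(2*(-10)/(-11 - 10) - 80) = √(2*(-10)/(-21) - 80) = √(2*(-10)*(-1/21) - 80) = √(20/21 - 80) = √(-1660/21) = 2*I*√8715/21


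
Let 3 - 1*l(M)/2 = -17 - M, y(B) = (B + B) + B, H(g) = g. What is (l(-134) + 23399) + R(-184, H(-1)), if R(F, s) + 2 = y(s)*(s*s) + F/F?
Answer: 23167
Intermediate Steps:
y(B) = 3*B (y(B) = 2*B + B = 3*B)
l(M) = 40 + 2*M (l(M) = 6 - 2*(-17 - M) = 6 + (34 + 2*M) = 40 + 2*M)
R(F, s) = -1 + 3*s**3 (R(F, s) = -2 + ((3*s)*(s*s) + F/F) = -2 + ((3*s)*s**2 + 1) = -2 + (3*s**3 + 1) = -2 + (1 + 3*s**3) = -1 + 3*s**3)
(l(-134) + 23399) + R(-184, H(-1)) = ((40 + 2*(-134)) + 23399) + (-1 + 3*(-1)**3) = ((40 - 268) + 23399) + (-1 + 3*(-1)) = (-228 + 23399) + (-1 - 3) = 23171 - 4 = 23167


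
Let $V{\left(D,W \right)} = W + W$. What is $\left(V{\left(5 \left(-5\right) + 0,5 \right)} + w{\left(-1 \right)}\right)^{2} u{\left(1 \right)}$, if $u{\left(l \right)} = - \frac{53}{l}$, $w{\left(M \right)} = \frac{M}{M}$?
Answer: $-6413$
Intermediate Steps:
$w{\left(M \right)} = 1$
$V{\left(D,W \right)} = 2 W$
$\left(V{\left(5 \left(-5\right) + 0,5 \right)} + w{\left(-1 \right)}\right)^{2} u{\left(1 \right)} = \left(2 \cdot 5 + 1\right)^{2} \left(- \frac{53}{1}\right) = \left(10 + 1\right)^{2} \left(\left(-53\right) 1\right) = 11^{2} \left(-53\right) = 121 \left(-53\right) = -6413$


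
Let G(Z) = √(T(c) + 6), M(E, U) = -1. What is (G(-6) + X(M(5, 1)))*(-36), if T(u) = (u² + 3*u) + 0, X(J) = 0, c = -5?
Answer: -144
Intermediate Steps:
T(u) = u² + 3*u
G(Z) = 4 (G(Z) = √(-5*(3 - 5) + 6) = √(-5*(-2) + 6) = √(10 + 6) = √16 = 4)
(G(-6) + X(M(5, 1)))*(-36) = (4 + 0)*(-36) = 4*(-36) = -144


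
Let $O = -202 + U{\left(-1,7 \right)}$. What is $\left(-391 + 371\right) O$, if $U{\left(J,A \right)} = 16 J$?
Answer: $4360$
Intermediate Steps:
$O = -218$ ($O = -202 + 16 \left(-1\right) = -202 - 16 = -218$)
$\left(-391 + 371\right) O = \left(-391 + 371\right) \left(-218\right) = \left(-20\right) \left(-218\right) = 4360$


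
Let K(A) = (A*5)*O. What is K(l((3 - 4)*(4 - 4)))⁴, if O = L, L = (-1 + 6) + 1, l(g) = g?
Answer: 0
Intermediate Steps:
L = 6 (L = 5 + 1 = 6)
O = 6
K(A) = 30*A (K(A) = (A*5)*6 = (5*A)*6 = 30*A)
K(l((3 - 4)*(4 - 4)))⁴ = (30*((3 - 4)*(4 - 4)))⁴ = (30*(-1*0))⁴ = (30*0)⁴ = 0⁴ = 0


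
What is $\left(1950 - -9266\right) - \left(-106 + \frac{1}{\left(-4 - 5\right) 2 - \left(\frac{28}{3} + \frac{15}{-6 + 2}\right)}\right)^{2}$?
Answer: $- \frac{2321876}{80089} \approx -28.991$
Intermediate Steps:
$\left(1950 - -9266\right) - \left(-106 + \frac{1}{\left(-4 - 5\right) 2 - \left(\frac{28}{3} + \frac{15}{-6 + 2}\right)}\right)^{2} = \left(1950 + 9266\right) - \left(-106 + \frac{1}{\left(-9\right) 2 - \left(\frac{28}{3} + \frac{15}{-4}\right)}\right)^{2} = 11216 - \left(-106 + \frac{1}{-18 - \frac{67}{12}}\right)^{2} = 11216 - \left(-106 + \frac{1}{- \frac{283}{12}}\right)^{2} = 11216 - \left(-106 - \frac{12}{283}\right)^{2} = 11216 - \left(- \frac{30010}{283}\right)^{2} = 11216 - \frac{900600100}{80089} = - \frac{2321876}{80089}$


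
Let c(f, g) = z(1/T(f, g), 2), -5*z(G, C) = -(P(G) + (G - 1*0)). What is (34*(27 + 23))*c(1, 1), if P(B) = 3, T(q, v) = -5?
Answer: 952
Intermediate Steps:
z(G, C) = 3/5 + G/5 (z(G, C) = -(-1)*(3 + (G - 1*0))/5 = -(-1)*(3 + (G + 0))/5 = -(-1)*(3 + G)/5 = -(-3 - G)/5 = 3/5 + G/5)
c(f, g) = 14/25 (c(f, g) = 3/5 + (1/5)/(-5) = 3/5 + (1/5)*(-1/5) = 3/5 - 1/25 = 14/25)
(34*(27 + 23))*c(1, 1) = (34*(27 + 23))*(14/25) = (34*50)*(14/25) = 1700*(14/25) = 952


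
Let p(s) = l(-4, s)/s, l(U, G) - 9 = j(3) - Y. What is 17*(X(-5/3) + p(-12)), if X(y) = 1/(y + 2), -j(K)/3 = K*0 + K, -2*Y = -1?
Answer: 1241/24 ≈ 51.708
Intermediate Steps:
Y = 1/2 (Y = -1/2*(-1) = 1/2 ≈ 0.50000)
j(K) = -3*K (j(K) = -3*(K*0 + K) = -3*(0 + K) = -3*K)
X(y) = 1/(2 + y)
l(U, G) = -1/2 (l(U, G) = 9 + (-3*3 - 1*1/2) = 9 + (-9 - 1/2) = 9 - 19/2 = -1/2)
p(s) = -1/(2*s)
17*(X(-5/3) + p(-12)) = 17*(1/(2 - 5/3) - 1/2/(-12)) = 17*(1/(2 - 5*1/3) - 1/2*(-1/12)) = 17*(1/(2 - 5/3) + 1/24) = 17*(1/(1/3) + 1/24) = 17*(3 + 1/24) = 17*(73/24) = 1241/24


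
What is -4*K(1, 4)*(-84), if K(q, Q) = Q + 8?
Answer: 4032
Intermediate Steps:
K(q, Q) = 8 + Q
-4*K(1, 4)*(-84) = -4*(8 + 4)*(-84) = -4*12*(-84) = -48*(-84) = 4032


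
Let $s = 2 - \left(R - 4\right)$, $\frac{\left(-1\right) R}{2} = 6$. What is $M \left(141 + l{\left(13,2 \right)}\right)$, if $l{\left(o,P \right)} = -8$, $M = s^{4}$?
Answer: $13961808$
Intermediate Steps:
$R = -12$ ($R = \left(-2\right) 6 = -12$)
$s = 18$ ($s = 2 - \left(-12 - 4\right) = 2 - -16 = 2 + 16 = 18$)
$M = 104976$ ($M = 18^{4} = 104976$)
$M \left(141 + l{\left(13,2 \right)}\right) = 104976 \left(141 - 8\right) = 104976 \cdot 133 = 13961808$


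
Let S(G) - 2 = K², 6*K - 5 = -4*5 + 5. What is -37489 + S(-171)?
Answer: -337358/9 ≈ -37484.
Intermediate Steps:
K = -5/3 (K = ⅚ + (-4*5 + 5)/6 = ⅚ + (-20 + 5)/6 = ⅚ + (⅙)*(-15) = ⅚ - 5/2 = -5/3 ≈ -1.6667)
S(G) = 43/9 (S(G) = 2 + (-5/3)² = 2 + 25/9 = 43/9)
-37489 + S(-171) = -37489 + 43/9 = -337358/9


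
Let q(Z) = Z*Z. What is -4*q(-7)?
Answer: -196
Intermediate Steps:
q(Z) = Z²
-4*q(-7) = -4*(-7)² = -4*49 = -196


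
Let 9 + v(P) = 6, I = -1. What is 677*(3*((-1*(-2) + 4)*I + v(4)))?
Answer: -18279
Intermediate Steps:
v(P) = -3 (v(P) = -9 + 6 = -3)
677*(3*((-1*(-2) + 4)*I + v(4))) = 677*(3*((-1*(-2) + 4)*(-1) - 3)) = 677*(3*((2 + 4)*(-1) - 3)) = 677*(3*(6*(-1) - 3)) = 677*(3*(-6 - 3)) = 677*(3*(-9)) = 677*(-27) = -18279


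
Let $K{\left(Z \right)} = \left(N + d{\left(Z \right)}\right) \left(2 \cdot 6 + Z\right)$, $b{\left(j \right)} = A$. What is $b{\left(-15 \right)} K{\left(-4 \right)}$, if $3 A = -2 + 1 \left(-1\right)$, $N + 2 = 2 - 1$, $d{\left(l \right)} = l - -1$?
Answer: $32$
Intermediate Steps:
$d{\left(l \right)} = 1 + l$ ($d{\left(l \right)} = l + 1 = 1 + l$)
$N = -1$ ($N = -2 + \left(2 - 1\right) = -2 + 1 = -1$)
$A = -1$ ($A = \frac{-2 + 1 \left(-1\right)}{3} = \frac{-2 - 1}{3} = \frac{1}{3} \left(-3\right) = -1$)
$b{\left(j \right)} = -1$
$K{\left(Z \right)} = Z \left(12 + Z\right)$ ($K{\left(Z \right)} = \left(-1 + \left(1 + Z\right)\right) \left(2 \cdot 6 + Z\right) = Z \left(12 + Z\right)$)
$b{\left(-15 \right)} K{\left(-4 \right)} = - \left(-4\right) \left(12 - 4\right) = - \left(-4\right) 8 = \left(-1\right) \left(-32\right) = 32$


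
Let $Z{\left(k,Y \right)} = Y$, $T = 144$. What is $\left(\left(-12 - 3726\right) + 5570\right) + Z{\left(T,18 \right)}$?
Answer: $1850$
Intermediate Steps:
$\left(\left(-12 - 3726\right) + 5570\right) + Z{\left(T,18 \right)} = \left(\left(-12 - 3726\right) + 5570\right) + 18 = \left(-3738 + 5570\right) + 18 = 1832 + 18 = 1850$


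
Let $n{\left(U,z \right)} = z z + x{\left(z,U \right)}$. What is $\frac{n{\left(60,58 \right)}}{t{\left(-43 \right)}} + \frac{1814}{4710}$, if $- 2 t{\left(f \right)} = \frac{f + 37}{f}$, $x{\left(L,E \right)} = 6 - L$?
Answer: $- \frac{111795653}{2355} \approx -47472.0$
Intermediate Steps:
$t{\left(f \right)} = - \frac{37 + f}{2 f}$ ($t{\left(f \right)} = - \frac{\left(f + 37\right) \frac{1}{f}}{2} = - \frac{\left(37 + f\right) \frac{1}{f}}{2} = - \frac{\frac{1}{f} \left(37 + f\right)}{2} = - \frac{37 + f}{2 f}$)
$n{\left(U,z \right)} = 6 + z^{2} - z$ ($n{\left(U,z \right)} = z z - \left(-6 + z\right) = z^{2} - \left(-6 + z\right) = 6 + z^{2} - z$)
$\frac{n{\left(60,58 \right)}}{t{\left(-43 \right)}} + \frac{1814}{4710} = \frac{6 + 58^{2} - 58}{\frac{1}{2} \frac{1}{-43} \left(-37 - -43\right)} + \frac{1814}{4710} = \frac{6 + 3364 - 58}{\frac{1}{2} \left(- \frac{1}{43}\right) \left(-37 + 43\right)} + 1814 \cdot \frac{1}{4710} = \frac{3312}{\frac{1}{2} \left(- \frac{1}{43}\right) 6} + \frac{907}{2355} = \frac{3312}{- \frac{3}{43}} + \frac{907}{2355} = 3312 \left(- \frac{43}{3}\right) + \frac{907}{2355} = -47472 + \frac{907}{2355} = - \frac{111795653}{2355}$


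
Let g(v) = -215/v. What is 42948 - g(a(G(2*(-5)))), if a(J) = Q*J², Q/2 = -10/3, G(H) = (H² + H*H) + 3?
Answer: 7079376399/164836 ≈ 42948.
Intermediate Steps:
G(H) = 3 + 2*H² (G(H) = (H² + H²) + 3 = 2*H² + 3 = 3 + 2*H²)
Q = -20/3 (Q = 2*(-10/3) = -20/3 ≈ -6.6667)
a(J) = -20*J²/3
42948 - g(a(G(2*(-5)))) = 42948 - (-215)/((-20*(3 + 2*(2*(-5))²)²/3)) = 42948 - (-215)/((-20*(3 + 2*(-10)²)²/3)) = 42948 - (-215)/((-20*(3 + 2*100)²/3)) = 42948 - (-215)/((-20*(3 + 200)²/3)) = 42948 - (-215)/((-20/3*203²)) = 42948 - (-215)/((-20/3*41209)) = 42948 - (-215)/(-824180/3) = 42948 - (-215)*(-3)/824180 = 42948 - 1*129/164836 = 42948 - 129/164836 = 7079376399/164836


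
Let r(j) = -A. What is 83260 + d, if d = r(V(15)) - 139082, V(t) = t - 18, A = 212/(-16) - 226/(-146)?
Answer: -16296607/292 ≈ -55810.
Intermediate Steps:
A = -3417/292 (A = 212*(-1/16) - 226*(-1/146) = -53/4 + 113/73 = -3417/292 ≈ -11.702)
V(t) = -18 + t
r(j) = 3417/292 (r(j) = -1*(-3417/292) = 3417/292)
d = -40608527/292 (d = 3417/292 - 139082 = -40608527/292 ≈ -1.3907e+5)
83260 + d = 83260 - 40608527/292 = -16296607/292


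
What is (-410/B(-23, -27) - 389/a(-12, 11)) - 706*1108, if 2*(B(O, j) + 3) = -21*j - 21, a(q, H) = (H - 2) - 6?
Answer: -21124238/27 ≈ -7.8238e+5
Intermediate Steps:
a(q, H) = -8 + H (a(q, H) = (-2 + H) - 6 = -8 + H)
B(O, j) = -27/2 - 21*j/2 (B(O, j) = -3 + (-21*j - 21)/2 = -3 + (-21 - 21*j)/2 = -3 + (-21/2 - 21*j/2) = -27/2 - 21*j/2)
(-410/B(-23, -27) - 389/a(-12, 11)) - 706*1108 = (-410/(-27/2 - 21/2*(-27)) - 389/(-8 + 11)) - 706*1108 = (-410/(-27/2 + 567/2) - 389/3) - 782248 = (-410/270 - 389*⅓) - 782248 = (-410*1/270 - 389/3) - 782248 = (-41/27 - 389/3) - 782248 = -3542/27 - 782248 = -21124238/27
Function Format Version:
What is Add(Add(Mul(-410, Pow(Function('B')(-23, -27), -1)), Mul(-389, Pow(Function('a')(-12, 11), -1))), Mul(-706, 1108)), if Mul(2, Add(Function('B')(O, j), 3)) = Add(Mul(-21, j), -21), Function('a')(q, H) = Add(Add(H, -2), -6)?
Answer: Rational(-21124238, 27) ≈ -7.8238e+5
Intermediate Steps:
Function('a')(q, H) = Add(-8, H) (Function('a')(q, H) = Add(Add(-2, H), -6) = Add(-8, H))
Function('B')(O, j) = Add(Rational(-27, 2), Mul(Rational(-21, 2), j)) (Function('B')(O, j) = Add(-3, Mul(Rational(1, 2), Add(Mul(-21, j), -21))) = Add(-3, Mul(Rational(1, 2), Add(-21, Mul(-21, j)))) = Add(-3, Add(Rational(-21, 2), Mul(Rational(-21, 2), j))) = Add(Rational(-27, 2), Mul(Rational(-21, 2), j)))
Add(Add(Mul(-410, Pow(Function('B')(-23, -27), -1)), Mul(-389, Pow(Function('a')(-12, 11), -1))), Mul(-706, 1108)) = Add(Add(Mul(-410, Pow(Add(Rational(-27, 2), Mul(Rational(-21, 2), -27)), -1)), Mul(-389, Pow(Add(-8, 11), -1))), Mul(-706, 1108)) = Add(Add(Mul(-410, Pow(Add(Rational(-27, 2), Rational(567, 2)), -1)), Mul(-389, Pow(3, -1))), -782248) = Add(Add(Mul(-410, Pow(270, -1)), Mul(-389, Rational(1, 3))), -782248) = Add(Add(Mul(-410, Rational(1, 270)), Rational(-389, 3)), -782248) = Add(Add(Rational(-41, 27), Rational(-389, 3)), -782248) = Add(Rational(-3542, 27), -782248) = Rational(-21124238, 27)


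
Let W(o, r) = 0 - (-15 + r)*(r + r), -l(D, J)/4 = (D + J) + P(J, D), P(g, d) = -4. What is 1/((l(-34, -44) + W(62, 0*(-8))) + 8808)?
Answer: 1/9136 ≈ 0.00010946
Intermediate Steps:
l(D, J) = 16 - 4*D - 4*J (l(D, J) = -4*((D + J) - 4) = -4*(-4 + D + J) = 16 - 4*D - 4*J)
W(o, r) = -2*r*(-15 + r) (W(o, r) = 0 - (-15 + r)*2*r = 0 - 2*r*(-15 + r) = -2*r*(-15 + r))
1/((l(-34, -44) + W(62, 0*(-8))) + 8808) = 1/(((16 - 4*(-34) - 4*(-44)) + 2*(0*(-8))*(15 - 0*(-8))) + 8808) = 1/(((16 + 136 + 176) + 2*0*(15 - 1*0)) + 8808) = 1/((328 + 2*0*(15 + 0)) + 8808) = 1/((328 + 2*0*15) + 8808) = 1/((328 + 0) + 8808) = 1/(328 + 8808) = 1/9136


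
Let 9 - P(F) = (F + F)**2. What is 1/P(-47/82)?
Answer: 1681/12920 ≈ 0.13011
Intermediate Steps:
P(F) = 9 - 4*F**2 (P(F) = 9 - (F + F)**2 = 9 - (2*F)**2 = 9 - 4*F**2)
1/P(-47/82) = 1/(9 - 4*(-47/82)**2) = 1/(9 - 4*2209/6724) = 1/(9 - 2209/1681) = 1/(12920/1681) = 1681/12920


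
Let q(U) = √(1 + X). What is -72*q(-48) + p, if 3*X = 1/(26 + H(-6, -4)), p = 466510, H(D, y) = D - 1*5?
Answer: 466510 - 24*√230/5 ≈ 4.6644e+5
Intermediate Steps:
H(D, y) = -5 + D (H(D, y) = D - 5 = -5 + D)
X = 1/45 (X = 1/(3*(26 + (-5 - 6))) = 1/(3*(26 - 11)) = (⅓)/15 = (⅓)*(1/15) = 1/45 ≈ 0.022222)
q(U) = √230/15 (q(U) = √(1 + 1/45) = √(46/45) = √230/15)
-72*q(-48) + p = -24*√230/5 + 466510 = 466510 - 24*√230/5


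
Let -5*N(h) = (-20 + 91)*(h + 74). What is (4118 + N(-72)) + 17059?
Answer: 105743/5 ≈ 21149.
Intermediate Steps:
N(h) = -5254/5 - 71*h/5 (N(h) = -(-20 + 91)*(h + 74)/5 = -71*(74 + h)/5 = -(5254 + 71*h)/5 = -5254/5 - 71*h/5)
(4118 + N(-72)) + 17059 = (4118 + (-5254/5 - 71/5*(-72))) + 17059 = (4118 + (-5254/5 + 5112/5)) + 17059 = (4118 - 142/5) + 17059 = 20448/5 + 17059 = 105743/5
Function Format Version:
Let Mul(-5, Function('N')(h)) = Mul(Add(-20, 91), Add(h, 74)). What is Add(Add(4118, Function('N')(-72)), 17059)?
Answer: Rational(105743, 5) ≈ 21149.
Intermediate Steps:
Function('N')(h) = Add(Rational(-5254, 5), Mul(Rational(-71, 5), h)) (Function('N')(h) = Mul(Rational(-1, 5), Mul(Add(-20, 91), Add(h, 74))) = Mul(Rational(-1, 5), Mul(71, Add(74, h))) = Mul(Rational(-1, 5), Add(5254, Mul(71, h))) = Add(Rational(-5254, 5), Mul(Rational(-71, 5), h)))
Add(Add(4118, Function('N')(-72)), 17059) = Add(Add(4118, Add(Rational(-5254, 5), Mul(Rational(-71, 5), -72))), 17059) = Add(Add(4118, Add(Rational(-5254, 5), Rational(5112, 5))), 17059) = Add(Add(4118, Rational(-142, 5)), 17059) = Add(Rational(20448, 5), 17059) = Rational(105743, 5)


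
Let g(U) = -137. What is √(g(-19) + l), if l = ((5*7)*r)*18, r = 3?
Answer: √1753 ≈ 41.869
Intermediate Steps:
l = 1890 (l = ((5*7)*3)*18 = (35*3)*18 = 105*18 = 1890)
√(g(-19) + l) = √(-137 + 1890) = √1753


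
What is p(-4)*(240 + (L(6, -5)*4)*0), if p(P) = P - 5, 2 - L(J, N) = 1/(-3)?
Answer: -2160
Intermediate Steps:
L(J, N) = 7/3 (L(J, N) = 2 - 1/(-3) = 2 - 1*(-⅓) = 2 + ⅓ = 7/3)
p(P) = -5 + P
p(-4)*(240 + (L(6, -5)*4)*0) = (-5 - 4)*(240 + ((7/3)*4)*0) = -9*(240 + (28/3)*0) = -9*(240 + 0) = -9*240 = -2160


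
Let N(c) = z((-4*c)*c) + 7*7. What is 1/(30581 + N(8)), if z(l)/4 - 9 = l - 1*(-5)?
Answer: 1/29662 ≈ 3.3713e-5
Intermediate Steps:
z(l) = 56 + 4*l (z(l) = 36 + 4*(l - 1*(-5)) = 36 + 4*(l + 5) = 36 + 4*(5 + l) = 36 + (20 + 4*l) = 56 + 4*l)
N(c) = 105 - 16*c² (N(c) = (56 + 4*((-4*c)*c)) + 7*7 = (56 + 4*(-4*c²)) + 49 = (56 - 16*c²) + 49 = 105 - 16*c²)
1/(30581 + N(8)) = 1/(30581 + (105 - 16*8²)) = 1/(30581 + (105 - 16*64)) = 1/(30581 + (105 - 1024)) = 1/(30581 - 919) = 1/29662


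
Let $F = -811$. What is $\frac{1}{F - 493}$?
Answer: $- \frac{1}{1304} \approx -0.00076687$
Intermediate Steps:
$\frac{1}{F - 493} = \frac{1}{-811 - 493} = \frac{1}{-1304} = - \frac{1}{1304}$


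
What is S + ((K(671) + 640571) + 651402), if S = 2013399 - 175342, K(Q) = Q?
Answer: 3130701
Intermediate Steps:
S = 1838057
S + ((K(671) + 640571) + 651402) = 1838057 + ((671 + 640571) + 651402) = 1838057 + (641242 + 651402) = 1838057 + 1292644 = 3130701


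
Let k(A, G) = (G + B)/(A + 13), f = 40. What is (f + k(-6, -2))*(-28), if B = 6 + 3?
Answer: -1148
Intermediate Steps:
B = 9
k(A, G) = (9 + G)/(13 + A) (k(A, G) = (G + 9)/(A + 13) = (9 + G)/(13 + A))
(f + k(-6, -2))*(-28) = (40 + (9 - 2)/(13 - 6))*(-28) = (40 + 7/7)*(-28) = (40 + (1/7)*7)*(-28) = (40 + 1)*(-28) = 41*(-28) = -1148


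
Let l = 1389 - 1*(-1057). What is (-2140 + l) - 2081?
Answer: -1775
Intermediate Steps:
l = 2446 (l = 1389 + 1057 = 2446)
(-2140 + l) - 2081 = (-2140 + 2446) - 2081 = 306 - 2081 = -1775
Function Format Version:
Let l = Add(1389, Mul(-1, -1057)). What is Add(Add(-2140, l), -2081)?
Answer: -1775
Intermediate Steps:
l = 2446 (l = Add(1389, 1057) = 2446)
Add(Add(-2140, l), -2081) = Add(Add(-2140, 2446), -2081) = Add(306, -2081) = -1775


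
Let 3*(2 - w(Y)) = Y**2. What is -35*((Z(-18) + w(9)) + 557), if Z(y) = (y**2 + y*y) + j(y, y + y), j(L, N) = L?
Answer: -40670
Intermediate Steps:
Z(y) = y + 2*y**2 (Z(y) = (y**2 + y*y) + y = (y**2 + y**2) + y = 2*y**2 + y = y + 2*y**2)
w(Y) = 2 - Y**2/3
-35*((Z(-18) + w(9)) + 557) = -35*((-18*(1 + 2*(-18)) + (2 - 1/3*9**2)) + 557) = -35*((-18*(1 - 36) + (2 - 1/3*81)) + 557) = -35*((-18*(-35) + (2 - 27)) + 557) = -35*((630 - 25) + 557) = -35*(605 + 557) = -35*1162 = -40670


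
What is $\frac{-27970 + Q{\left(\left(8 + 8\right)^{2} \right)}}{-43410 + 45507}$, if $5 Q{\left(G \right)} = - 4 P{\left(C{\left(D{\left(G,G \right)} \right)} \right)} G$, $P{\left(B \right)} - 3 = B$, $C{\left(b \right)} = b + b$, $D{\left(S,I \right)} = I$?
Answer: $- \frac{133442}{2097} \approx -63.635$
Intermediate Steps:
$C{\left(b \right)} = 2 b$
$P{\left(B \right)} = 3 + B$
$Q{\left(G \right)} = \frac{G \left(-12 - 8 G\right)}{5}$ ($Q{\left(G \right)} = \frac{- 4 \left(3 + 2 G\right) G}{5} = \frac{\left(-12 - 8 G\right) G}{5} = \frac{G \left(-12 - 8 G\right)}{5}$)
$\frac{-27970 + Q{\left(\left(8 + 8\right)^{2} \right)}}{-43410 + 45507} = \frac{-27970 - \frac{4 \left(8 + 8\right)^{2} \left(3 + 2 \left(8 + 8\right)^{2}\right)}{5}}{-43410 + 45507} = \frac{-27970 - \frac{4 \cdot 16^{2} \left(3 + 2 \cdot 16^{2}\right)}{5}}{2097} = \left(-27970 - \frac{1024 \left(3 + 2 \cdot 256\right)}{5}\right) \frac{1}{2097} = \left(-27970 - \frac{1024 \left(3 + 512\right)}{5}\right) \frac{1}{2097} = \left(-27970 - \frac{1024}{5} \cdot 515\right) \frac{1}{2097} = \left(-27970 - 105472\right) \frac{1}{2097} = \left(-133442\right) \frac{1}{2097} = - \frac{133442}{2097}$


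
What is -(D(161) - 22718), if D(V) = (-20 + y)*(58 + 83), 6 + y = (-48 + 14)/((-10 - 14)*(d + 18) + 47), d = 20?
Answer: 22817366/865 ≈ 26378.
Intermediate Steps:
y = -5156/865 (y = -6 + (-48 + 14)/((-10 - 14)*(20 + 18) + 47) = -6 - 34/(-24*38 + 47) = -6 - 34/(-912 + 47) = -6 - 34/(-865) = -6 - 34*(-1/865) = -6 + 34/865 = -5156/865 ≈ -5.9607)
D(V) = -3166296/865 (D(V) = (-20 - 5156/865)*(58 + 83) = -22456/865*141 = -3166296/865)
-(D(161) - 22718) = -(-3166296/865 - 22718) = -1*(-22817366/865) = 22817366/865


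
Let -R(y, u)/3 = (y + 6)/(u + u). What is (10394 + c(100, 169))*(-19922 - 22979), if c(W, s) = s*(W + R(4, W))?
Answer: -23397047073/20 ≈ -1.1699e+9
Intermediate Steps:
R(y, u) = -3*(6 + y)/(2*u) (R(y, u) = -3*(y + 6)/(u + u) = -3*(6 + y)/(2*u))
c(W, s) = s*(W - 15/W) (c(W, s) = s*(W + 3*(-6 - 1*4)/(2*W)) = s*(W + 3*(-6 - 4)/(2*W)) = s*(W + (3/2)*(-10)/W) = s*(W - 15/W))
(10394 + c(100, 169))*(-19922 - 22979) = (10394 + 169*(-15 + 100²)/100)*(-19922 - 22979) = (10394 + 169*(1/100)*(-15 + 10000))*(-42901) = (10394 + 169*(1/100)*9985)*(-42901) = (10394 + 337493/20)*(-42901) = (545373/20)*(-42901) = -23397047073/20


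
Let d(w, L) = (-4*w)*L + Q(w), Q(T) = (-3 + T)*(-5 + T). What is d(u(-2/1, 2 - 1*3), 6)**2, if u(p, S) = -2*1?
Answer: 6889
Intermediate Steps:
Q(T) = (-5 + T)*(-3 + T)
u(p, S) = -2
d(w, L) = 15 + w**2 - 8*w - 4*L*w (d(w, L) = (-4*w)*L + (15 + w**2 - 8*w) = -4*L*w + (15 + w**2 - 8*w) = 15 + w**2 - 8*w - 4*L*w)
d(u(-2/1, 2 - 1*3), 6)**2 = (15 + (-2)**2 - 8*(-2) - 4*6*(-2))**2 = (15 + 4 + 16 + 48)**2 = 83**2 = 6889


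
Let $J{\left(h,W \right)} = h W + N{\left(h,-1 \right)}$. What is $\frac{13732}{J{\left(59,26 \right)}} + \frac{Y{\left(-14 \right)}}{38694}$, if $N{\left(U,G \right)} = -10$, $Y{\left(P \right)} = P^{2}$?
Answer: $\frac{22151863}{2457069} \approx 9.0156$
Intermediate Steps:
$J{\left(h,W \right)} = -10 + W h$ ($J{\left(h,W \right)} = h W - 10 = W h - 10 = -10 + W h$)
$\frac{13732}{J{\left(59,26 \right)}} + \frac{Y{\left(-14 \right)}}{38694} = \frac{13732}{-10 + 26 \cdot 59} + \frac{\left(-14\right)^{2}}{38694} = \frac{13732}{-10 + 1534} + 196 \cdot \frac{1}{38694} = \frac{13732}{1524} + \frac{98}{19347} = 13732 \cdot \frac{1}{1524} + \frac{98}{19347} = \frac{3433}{381} + \frac{98}{19347} = \frac{22151863}{2457069}$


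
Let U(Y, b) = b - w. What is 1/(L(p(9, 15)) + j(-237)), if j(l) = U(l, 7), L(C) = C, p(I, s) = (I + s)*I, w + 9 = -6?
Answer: 1/238 ≈ 0.0042017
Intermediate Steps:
w = -15 (w = -9 - 6 = -15)
p(I, s) = I*(I + s)
U(Y, b) = 15 + b (U(Y, b) = b - 1*(-15) = b + 15 = 15 + b)
j(l) = 22 (j(l) = 15 + 7 = 22)
1/(L(p(9, 15)) + j(-237)) = 1/(9*(9 + 15) + 22) = 1/(9*24 + 22) = 1/(216 + 22) = 1/238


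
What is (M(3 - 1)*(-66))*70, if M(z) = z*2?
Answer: -18480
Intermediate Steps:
M(z) = 2*z
(M(3 - 1)*(-66))*70 = ((2*(3 - 1))*(-66))*70 = ((2*2)*(-66))*70 = (4*(-66))*70 = -264*70 = -18480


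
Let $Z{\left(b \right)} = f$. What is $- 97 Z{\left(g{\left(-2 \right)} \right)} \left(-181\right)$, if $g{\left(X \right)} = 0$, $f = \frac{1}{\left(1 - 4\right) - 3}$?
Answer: $- \frac{17557}{6} \approx -2926.2$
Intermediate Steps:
$f = - \frac{1}{6}$ ($f = \frac{1}{\left(1 - 4\right) - 3} = \frac{1}{-3 - 3} = \frac{1}{-6} = - \frac{1}{6} \approx -0.16667$)
$Z{\left(b \right)} = - \frac{1}{6}$
$- 97 Z{\left(g{\left(-2 \right)} \right)} \left(-181\right) = \left(-97\right) \left(- \frac{1}{6}\right) \left(-181\right) = \frac{97}{6} \left(-181\right) = - \frac{17557}{6}$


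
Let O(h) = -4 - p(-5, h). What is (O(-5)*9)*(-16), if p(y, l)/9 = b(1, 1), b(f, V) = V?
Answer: 1872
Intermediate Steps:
p(y, l) = 9 (p(y, l) = 9*1 = 9)
O(h) = -13 (O(h) = -4 - 1*9 = -4 - 9 = -13)
(O(-5)*9)*(-16) = -13*9*(-16) = -117*(-16) = 1872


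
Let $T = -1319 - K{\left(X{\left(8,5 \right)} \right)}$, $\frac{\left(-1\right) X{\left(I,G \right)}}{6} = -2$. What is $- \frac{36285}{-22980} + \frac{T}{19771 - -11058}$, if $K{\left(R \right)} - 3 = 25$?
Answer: $\frac{72511747}{47230028} \approx 1.5353$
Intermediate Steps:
$X{\left(I,G \right)} = 12$ ($X{\left(I,G \right)} = \left(-6\right) \left(-2\right) = 12$)
$K{\left(R \right)} = 28$ ($K{\left(R \right)} = 3 + 25 = 28$)
$T = -1347$ ($T = -1319 - 28 = -1347$)
$- \frac{36285}{-22980} + \frac{T}{19771 - -11058} = - \frac{36285}{-22980} - \frac{1347}{19771 - -11058} = \left(-36285\right) \left(- \frac{1}{22980}\right) - \frac{1347}{19771 + 11058} = \frac{2419}{1532} - \frac{1347}{30829} = \frac{72511747}{47230028}$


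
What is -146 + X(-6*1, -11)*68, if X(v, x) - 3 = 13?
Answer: 942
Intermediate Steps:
X(v, x) = 16 (X(v, x) = 3 + 13 = 16)
-146 + X(-6*1, -11)*68 = -146 + 16*68 = -146 + 1088 = 942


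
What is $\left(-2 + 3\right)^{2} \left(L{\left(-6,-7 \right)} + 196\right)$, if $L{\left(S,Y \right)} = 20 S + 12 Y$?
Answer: $-8$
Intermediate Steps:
$L{\left(S,Y \right)} = 12 Y + 20 S$
$\left(-2 + 3\right)^{2} \left(L{\left(-6,-7 \right)} + 196\right) = \left(-2 + 3\right)^{2} \left(\left(12 \left(-7\right) + 20 \left(-6\right)\right) + 196\right) = 1^{2} \left(\left(-84 - 120\right) + 196\right) = 1 \left(-204 + 196\right) = 1 \left(-8\right) = -8$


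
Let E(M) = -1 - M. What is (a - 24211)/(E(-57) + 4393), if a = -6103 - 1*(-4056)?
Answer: -26258/4449 ≈ -5.9020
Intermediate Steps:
a = -2047 (a = -6103 + 4056 = -2047)
(a - 24211)/(E(-57) + 4393) = (-2047 - 24211)/((-1 - 1*(-57)) + 4393) = -26258/((-1 + 57) + 4393) = -26258/(56 + 4393) = -26258/4449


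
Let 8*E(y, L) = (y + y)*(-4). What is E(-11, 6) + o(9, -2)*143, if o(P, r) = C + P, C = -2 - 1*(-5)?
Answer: 1727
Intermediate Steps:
C = 3 (C = -2 + 5 = 3)
E(y, L) = -y (E(y, L) = ((y + y)*(-4))/8 = ((2*y)*(-4))/8 = (-8*y)/8 = -y)
o(P, r) = 3 + P
E(-11, 6) + o(9, -2)*143 = -1*(-11) + (3 + 9)*143 = 11 + 12*143 = 11 + 1716 = 1727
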